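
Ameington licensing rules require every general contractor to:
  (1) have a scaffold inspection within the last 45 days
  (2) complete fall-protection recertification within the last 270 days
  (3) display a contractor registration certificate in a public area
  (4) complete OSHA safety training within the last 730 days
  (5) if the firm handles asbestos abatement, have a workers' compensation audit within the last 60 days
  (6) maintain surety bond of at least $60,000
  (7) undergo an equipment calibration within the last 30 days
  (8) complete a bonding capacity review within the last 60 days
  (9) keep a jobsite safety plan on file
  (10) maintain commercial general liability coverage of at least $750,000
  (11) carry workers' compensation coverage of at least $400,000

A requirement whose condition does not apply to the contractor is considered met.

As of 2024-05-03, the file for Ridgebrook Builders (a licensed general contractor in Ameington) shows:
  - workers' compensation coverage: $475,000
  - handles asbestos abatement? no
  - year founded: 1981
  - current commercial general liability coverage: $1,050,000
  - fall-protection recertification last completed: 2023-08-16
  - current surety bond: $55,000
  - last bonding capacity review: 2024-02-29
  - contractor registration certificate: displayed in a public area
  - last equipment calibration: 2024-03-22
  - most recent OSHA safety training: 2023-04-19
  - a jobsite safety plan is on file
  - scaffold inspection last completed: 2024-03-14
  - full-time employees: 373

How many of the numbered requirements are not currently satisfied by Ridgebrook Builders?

1. scaffold inspection 50 days ago vs limit 45 → not met
2. fall-protection recertification 261 days ago vs limit 270 → met
3. contractor registration certificate present → met
4. OSHA safety training 380 days ago vs limit 730 → met
5. condition 'handles asbestos abatement' does not hold → requirement n/a → met
6. surety bond $55,000 < $60,000 → not met
7. equipment calibration 42 days ago vs limit 30 → not met
8. bonding capacity review 64 days ago vs limit 60 → not met
9. jobsite safety plan present → met
10. commercial general liability coverage $1,050,000 ≥ $750,000 → met
11. workers' compensation coverage $475,000 ≥ $400,000 → met
Not met: 4 of 11

4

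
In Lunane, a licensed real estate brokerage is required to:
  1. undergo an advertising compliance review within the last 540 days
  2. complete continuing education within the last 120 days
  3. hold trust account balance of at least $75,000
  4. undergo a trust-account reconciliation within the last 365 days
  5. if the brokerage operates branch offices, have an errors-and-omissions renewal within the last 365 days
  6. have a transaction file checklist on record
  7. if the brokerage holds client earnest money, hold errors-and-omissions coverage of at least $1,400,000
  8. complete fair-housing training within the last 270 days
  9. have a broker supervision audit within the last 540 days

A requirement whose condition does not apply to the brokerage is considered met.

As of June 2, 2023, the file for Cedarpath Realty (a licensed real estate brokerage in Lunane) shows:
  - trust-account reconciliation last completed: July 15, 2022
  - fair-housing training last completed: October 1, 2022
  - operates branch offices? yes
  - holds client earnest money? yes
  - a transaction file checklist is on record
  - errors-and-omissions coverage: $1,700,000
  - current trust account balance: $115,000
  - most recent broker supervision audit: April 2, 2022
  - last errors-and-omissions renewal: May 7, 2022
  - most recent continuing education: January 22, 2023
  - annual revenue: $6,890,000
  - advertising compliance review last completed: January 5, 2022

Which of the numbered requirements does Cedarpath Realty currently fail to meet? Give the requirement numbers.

1. advertising compliance review 513 days ago vs limit 540 → met
2. continuing education 131 days ago vs limit 120 → not met
3. trust account balance $115,000 ≥ $75,000 → met
4. trust-account reconciliation 322 days ago vs limit 365 → met
5. condition 'operates branch offices' holds; errors-and-omissions renewal 391 days ago vs limit 365 → not met
6. transaction file checklist present → met
7. condition 'holds client earnest money' holds; errors-and-omissions coverage $1,700,000 ≥ $1,400,000 → met
8. fair-housing training 244 days ago vs limit 270 → met
9. broker supervision audit 426 days ago vs limit 540 → met
Not met: 2, 5

2, 5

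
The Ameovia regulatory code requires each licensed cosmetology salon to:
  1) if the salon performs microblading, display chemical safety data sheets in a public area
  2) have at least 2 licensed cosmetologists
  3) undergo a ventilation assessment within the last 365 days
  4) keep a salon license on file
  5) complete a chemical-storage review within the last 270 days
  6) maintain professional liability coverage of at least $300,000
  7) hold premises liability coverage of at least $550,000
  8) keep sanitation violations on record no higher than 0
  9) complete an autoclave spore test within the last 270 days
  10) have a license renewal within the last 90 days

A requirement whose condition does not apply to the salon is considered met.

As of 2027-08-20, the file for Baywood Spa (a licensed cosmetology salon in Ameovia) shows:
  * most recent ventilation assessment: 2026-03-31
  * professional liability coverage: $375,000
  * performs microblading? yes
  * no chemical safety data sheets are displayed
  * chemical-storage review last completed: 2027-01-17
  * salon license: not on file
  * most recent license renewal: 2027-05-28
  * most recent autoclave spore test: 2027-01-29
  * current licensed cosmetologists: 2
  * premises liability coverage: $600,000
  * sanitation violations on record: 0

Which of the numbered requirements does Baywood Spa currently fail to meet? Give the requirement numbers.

1. condition 'performs microblading' holds; chemical safety data sheets absent → not met
2. licensed cosmetologists 2 ≥ 2 → met
3. ventilation assessment 507 days ago vs limit 365 → not met
4. salon license absent → not met
5. chemical-storage review 215 days ago vs limit 270 → met
6. professional liability coverage $375,000 ≥ $300,000 → met
7. premises liability coverage $600,000 ≥ $550,000 → met
8. sanitation violations on record 0 ≤ 0 → met
9. autoclave spore test 203 days ago vs limit 270 → met
10. license renewal 84 days ago vs limit 90 → met
Not met: 1, 3, 4

1, 3, 4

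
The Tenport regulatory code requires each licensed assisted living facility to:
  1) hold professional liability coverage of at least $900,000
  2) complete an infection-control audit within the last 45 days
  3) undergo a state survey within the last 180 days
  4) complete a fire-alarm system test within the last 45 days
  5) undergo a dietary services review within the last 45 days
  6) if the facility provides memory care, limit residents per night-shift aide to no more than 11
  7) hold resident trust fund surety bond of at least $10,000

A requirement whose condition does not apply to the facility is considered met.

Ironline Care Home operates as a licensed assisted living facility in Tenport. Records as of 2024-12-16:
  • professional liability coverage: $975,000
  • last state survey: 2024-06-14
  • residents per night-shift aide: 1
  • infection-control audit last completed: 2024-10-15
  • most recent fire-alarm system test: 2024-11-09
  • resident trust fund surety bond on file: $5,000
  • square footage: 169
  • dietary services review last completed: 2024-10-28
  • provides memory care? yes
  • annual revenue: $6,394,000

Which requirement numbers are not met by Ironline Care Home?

1. professional liability coverage $975,000 ≥ $900,000 → met
2. infection-control audit 62 days ago vs limit 45 → not met
3. state survey 185 days ago vs limit 180 → not met
4. fire-alarm system test 37 days ago vs limit 45 → met
5. dietary services review 49 days ago vs limit 45 → not met
6. condition 'provides memory care' holds; residents per night-shift aide 1 ≤ 11 → met
7. resident trust fund surety bond $5,000 < $10,000 → not met
Not met: 2, 3, 5, 7

2, 3, 5, 7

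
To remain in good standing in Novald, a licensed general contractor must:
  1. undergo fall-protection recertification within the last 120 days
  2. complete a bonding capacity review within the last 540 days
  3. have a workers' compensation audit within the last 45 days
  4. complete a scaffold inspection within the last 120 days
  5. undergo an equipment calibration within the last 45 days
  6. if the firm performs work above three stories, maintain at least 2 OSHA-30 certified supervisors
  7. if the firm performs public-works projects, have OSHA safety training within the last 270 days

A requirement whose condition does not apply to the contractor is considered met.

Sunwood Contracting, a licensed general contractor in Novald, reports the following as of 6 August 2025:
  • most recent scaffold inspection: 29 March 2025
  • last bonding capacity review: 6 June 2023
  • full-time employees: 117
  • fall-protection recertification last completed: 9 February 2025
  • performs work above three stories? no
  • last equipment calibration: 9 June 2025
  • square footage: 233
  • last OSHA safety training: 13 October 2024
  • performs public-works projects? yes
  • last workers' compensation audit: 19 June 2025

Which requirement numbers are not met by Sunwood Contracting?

1. fall-protection recertification 178 days ago vs limit 120 → not met
2. bonding capacity review 792 days ago vs limit 540 → not met
3. workers' compensation audit 48 days ago vs limit 45 → not met
4. scaffold inspection 130 days ago vs limit 120 → not met
5. equipment calibration 58 days ago vs limit 45 → not met
6. condition 'performs work above three stories' does not hold → requirement n/a → met
7. condition 'performs public-works projects' holds; OSHA safety training 297 days ago vs limit 270 → not met
Not met: 1, 2, 3, 4, 5, 7

1, 2, 3, 4, 5, 7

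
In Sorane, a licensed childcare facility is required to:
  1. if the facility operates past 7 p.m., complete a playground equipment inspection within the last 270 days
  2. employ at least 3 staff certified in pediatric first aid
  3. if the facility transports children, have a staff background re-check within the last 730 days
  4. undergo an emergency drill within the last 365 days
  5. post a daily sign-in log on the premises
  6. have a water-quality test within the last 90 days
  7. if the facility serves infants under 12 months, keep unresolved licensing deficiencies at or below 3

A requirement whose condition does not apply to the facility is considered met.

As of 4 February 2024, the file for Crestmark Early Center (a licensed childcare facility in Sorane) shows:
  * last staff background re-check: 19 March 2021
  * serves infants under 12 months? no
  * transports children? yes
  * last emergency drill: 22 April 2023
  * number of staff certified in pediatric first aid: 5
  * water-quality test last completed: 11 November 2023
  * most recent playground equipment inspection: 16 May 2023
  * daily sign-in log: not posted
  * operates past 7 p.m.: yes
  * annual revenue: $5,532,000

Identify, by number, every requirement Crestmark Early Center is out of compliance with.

3, 5

1. condition 'operates past 7 p.m.' holds; playground equipment inspection 264 days ago vs limit 270 → met
2. staff certified in pediatric first aid 5 ≥ 3 → met
3. condition 'transports children' holds; staff background re-check 1052 days ago vs limit 730 → not met
4. emergency drill 288 days ago vs limit 365 → met
5. daily sign-in log absent → not met
6. water-quality test 85 days ago vs limit 90 → met
7. condition 'serves infants under 12 months' does not hold → requirement n/a → met
Not met: 3, 5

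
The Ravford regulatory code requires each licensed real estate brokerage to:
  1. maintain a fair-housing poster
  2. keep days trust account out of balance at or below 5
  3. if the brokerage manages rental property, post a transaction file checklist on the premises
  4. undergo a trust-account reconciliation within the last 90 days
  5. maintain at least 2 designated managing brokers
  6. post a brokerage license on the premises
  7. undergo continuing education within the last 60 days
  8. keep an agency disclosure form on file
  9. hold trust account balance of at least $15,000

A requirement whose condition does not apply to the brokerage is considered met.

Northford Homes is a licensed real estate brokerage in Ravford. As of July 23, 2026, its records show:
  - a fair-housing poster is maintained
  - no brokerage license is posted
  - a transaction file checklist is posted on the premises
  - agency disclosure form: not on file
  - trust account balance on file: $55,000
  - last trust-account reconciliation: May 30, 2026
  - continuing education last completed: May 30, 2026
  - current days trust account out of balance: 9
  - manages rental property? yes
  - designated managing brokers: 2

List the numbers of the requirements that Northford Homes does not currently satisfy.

2, 6, 8

1. fair-housing poster present → met
2. days trust account out of balance 9 > 5 → not met
3. condition 'manages rental property' holds; transaction file checklist present → met
4. trust-account reconciliation 54 days ago vs limit 90 → met
5. designated managing brokers 2 ≥ 2 → met
6. brokerage license absent → not met
7. continuing education 54 days ago vs limit 60 → met
8. agency disclosure form absent → not met
9. trust account balance $55,000 ≥ $15,000 → met
Not met: 2, 6, 8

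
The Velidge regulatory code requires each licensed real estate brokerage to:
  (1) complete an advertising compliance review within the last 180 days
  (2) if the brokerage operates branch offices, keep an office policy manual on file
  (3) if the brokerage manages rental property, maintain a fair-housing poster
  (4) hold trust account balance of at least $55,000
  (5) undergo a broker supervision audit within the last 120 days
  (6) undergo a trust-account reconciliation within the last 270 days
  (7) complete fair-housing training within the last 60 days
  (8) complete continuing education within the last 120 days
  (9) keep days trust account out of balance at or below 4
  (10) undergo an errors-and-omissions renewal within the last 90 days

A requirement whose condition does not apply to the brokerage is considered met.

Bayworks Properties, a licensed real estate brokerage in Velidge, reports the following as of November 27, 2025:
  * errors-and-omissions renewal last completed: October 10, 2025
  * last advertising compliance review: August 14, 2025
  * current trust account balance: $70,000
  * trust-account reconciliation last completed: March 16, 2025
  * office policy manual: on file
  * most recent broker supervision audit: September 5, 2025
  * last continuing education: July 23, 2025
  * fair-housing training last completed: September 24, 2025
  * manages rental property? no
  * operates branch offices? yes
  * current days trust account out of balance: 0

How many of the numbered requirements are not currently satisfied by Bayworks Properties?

2

1. advertising compliance review 105 days ago vs limit 180 → met
2. condition 'operates branch offices' holds; office policy manual present → met
3. condition 'manages rental property' does not hold → requirement n/a → met
4. trust account balance $70,000 ≥ $55,000 → met
5. broker supervision audit 83 days ago vs limit 120 → met
6. trust-account reconciliation 256 days ago vs limit 270 → met
7. fair-housing training 64 days ago vs limit 60 → not met
8. continuing education 127 days ago vs limit 120 → not met
9. days trust account out of balance 0 ≤ 4 → met
10. errors-and-omissions renewal 48 days ago vs limit 90 → met
Not met: 2 of 10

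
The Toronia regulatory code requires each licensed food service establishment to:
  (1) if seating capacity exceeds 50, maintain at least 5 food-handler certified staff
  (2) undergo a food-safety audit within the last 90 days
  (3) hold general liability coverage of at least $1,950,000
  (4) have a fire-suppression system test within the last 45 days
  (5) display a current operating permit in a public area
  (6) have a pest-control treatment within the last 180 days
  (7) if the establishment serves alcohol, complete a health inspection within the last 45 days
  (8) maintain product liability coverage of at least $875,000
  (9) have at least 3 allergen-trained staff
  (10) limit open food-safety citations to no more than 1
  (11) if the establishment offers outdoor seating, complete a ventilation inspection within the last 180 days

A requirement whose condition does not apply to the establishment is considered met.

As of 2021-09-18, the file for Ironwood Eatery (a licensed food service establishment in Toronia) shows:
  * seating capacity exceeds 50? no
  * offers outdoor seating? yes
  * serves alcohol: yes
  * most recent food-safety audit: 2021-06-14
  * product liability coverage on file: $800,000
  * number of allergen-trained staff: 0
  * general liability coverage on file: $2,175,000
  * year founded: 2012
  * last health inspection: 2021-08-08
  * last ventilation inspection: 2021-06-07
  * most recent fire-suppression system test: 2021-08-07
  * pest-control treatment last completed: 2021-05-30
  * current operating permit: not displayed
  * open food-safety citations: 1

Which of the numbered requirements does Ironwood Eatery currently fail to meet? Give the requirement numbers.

2, 5, 8, 9

1. condition 'seating capacity exceeds 50' does not hold → requirement n/a → met
2. food-safety audit 96 days ago vs limit 90 → not met
3. general liability coverage $2,175,000 ≥ $1,950,000 → met
4. fire-suppression system test 42 days ago vs limit 45 → met
5. current operating permit absent → not met
6. pest-control treatment 111 days ago vs limit 180 → met
7. condition 'serves alcohol' holds; health inspection 41 days ago vs limit 45 → met
8. product liability coverage $800,000 < $875,000 → not met
9. allergen-trained staff 0 < 3 → not met
10. open food-safety citations 1 ≤ 1 → met
11. condition 'offers outdoor seating' holds; ventilation inspection 103 days ago vs limit 180 → met
Not met: 2, 5, 8, 9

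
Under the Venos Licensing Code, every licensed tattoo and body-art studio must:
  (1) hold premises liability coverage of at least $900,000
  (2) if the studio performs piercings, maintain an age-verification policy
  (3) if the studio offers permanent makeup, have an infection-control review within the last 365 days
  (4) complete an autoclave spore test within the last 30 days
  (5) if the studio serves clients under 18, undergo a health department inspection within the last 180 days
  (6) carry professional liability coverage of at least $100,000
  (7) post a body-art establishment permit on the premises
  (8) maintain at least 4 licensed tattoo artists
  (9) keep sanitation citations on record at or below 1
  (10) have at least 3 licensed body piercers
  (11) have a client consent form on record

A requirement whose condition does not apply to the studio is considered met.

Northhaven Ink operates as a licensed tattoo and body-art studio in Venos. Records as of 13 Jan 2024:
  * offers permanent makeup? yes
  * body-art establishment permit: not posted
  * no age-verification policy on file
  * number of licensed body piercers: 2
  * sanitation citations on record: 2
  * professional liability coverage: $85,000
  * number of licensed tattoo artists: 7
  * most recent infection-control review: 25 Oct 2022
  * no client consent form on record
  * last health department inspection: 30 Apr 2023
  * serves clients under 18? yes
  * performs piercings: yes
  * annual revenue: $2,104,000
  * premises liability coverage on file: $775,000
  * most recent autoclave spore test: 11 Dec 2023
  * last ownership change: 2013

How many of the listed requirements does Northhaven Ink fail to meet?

1. premises liability coverage $775,000 < $900,000 → not met
2. condition 'performs piercings' holds; age-verification policy absent → not met
3. condition 'offers permanent makeup' holds; infection-control review 445 days ago vs limit 365 → not met
4. autoclave spore test 33 days ago vs limit 30 → not met
5. condition 'serves clients under 18' holds; health department inspection 258 days ago vs limit 180 → not met
6. professional liability coverage $85,000 < $100,000 → not met
7. body-art establishment permit absent → not met
8. licensed tattoo artists 7 ≥ 4 → met
9. sanitation citations on record 2 > 1 → not met
10. licensed body piercers 2 < 3 → not met
11. client consent form absent → not met
Not met: 10 of 11

10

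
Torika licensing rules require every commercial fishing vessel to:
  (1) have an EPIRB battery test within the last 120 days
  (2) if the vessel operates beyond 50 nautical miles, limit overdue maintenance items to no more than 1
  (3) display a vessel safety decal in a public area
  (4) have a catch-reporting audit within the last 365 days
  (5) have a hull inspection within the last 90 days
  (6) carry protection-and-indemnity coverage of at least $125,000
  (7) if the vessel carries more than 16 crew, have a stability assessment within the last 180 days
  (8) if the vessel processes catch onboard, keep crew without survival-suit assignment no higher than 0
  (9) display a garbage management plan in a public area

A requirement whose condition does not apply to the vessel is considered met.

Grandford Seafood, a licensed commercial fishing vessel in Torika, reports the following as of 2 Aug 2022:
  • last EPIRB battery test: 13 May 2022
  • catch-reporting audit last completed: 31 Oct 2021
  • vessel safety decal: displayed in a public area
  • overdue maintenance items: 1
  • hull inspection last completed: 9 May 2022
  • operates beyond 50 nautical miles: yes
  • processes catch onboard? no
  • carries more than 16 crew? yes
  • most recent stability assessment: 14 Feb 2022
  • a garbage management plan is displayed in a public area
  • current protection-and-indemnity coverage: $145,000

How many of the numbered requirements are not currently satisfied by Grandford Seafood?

0

1. EPIRB battery test 81 days ago vs limit 120 → met
2. condition 'operates beyond 50 nautical miles' holds; overdue maintenance items 1 ≤ 1 → met
3. vessel safety decal present → met
4. catch-reporting audit 275 days ago vs limit 365 → met
5. hull inspection 85 days ago vs limit 90 → met
6. protection-and-indemnity coverage $145,000 ≥ $125,000 → met
7. condition 'carries more than 16 crew' holds; stability assessment 169 days ago vs limit 180 → met
8. condition 'processes catch onboard' does not hold → requirement n/a → met
9. garbage management plan present → met
Not met: 0 of 9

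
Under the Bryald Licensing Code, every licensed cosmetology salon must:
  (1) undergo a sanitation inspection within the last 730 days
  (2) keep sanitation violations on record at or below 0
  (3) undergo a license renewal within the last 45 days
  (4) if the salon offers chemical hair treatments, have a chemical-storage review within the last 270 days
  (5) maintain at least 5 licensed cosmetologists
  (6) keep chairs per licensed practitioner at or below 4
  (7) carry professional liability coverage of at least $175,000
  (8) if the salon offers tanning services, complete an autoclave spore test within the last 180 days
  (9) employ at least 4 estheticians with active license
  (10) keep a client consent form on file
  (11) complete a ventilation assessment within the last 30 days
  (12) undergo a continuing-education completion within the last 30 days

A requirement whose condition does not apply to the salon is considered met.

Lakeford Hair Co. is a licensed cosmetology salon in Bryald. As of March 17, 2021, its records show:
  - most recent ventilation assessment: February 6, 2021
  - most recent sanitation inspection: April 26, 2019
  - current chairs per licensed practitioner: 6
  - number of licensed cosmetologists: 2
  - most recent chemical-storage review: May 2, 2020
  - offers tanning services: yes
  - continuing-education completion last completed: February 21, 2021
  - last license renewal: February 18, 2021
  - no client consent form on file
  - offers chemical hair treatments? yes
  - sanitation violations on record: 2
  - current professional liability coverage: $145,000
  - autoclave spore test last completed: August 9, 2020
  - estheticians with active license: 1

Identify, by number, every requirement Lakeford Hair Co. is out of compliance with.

1. sanitation inspection 691 days ago vs limit 730 → met
2. sanitation violations on record 2 > 0 → not met
3. license renewal 27 days ago vs limit 45 → met
4. condition 'offers chemical hair treatments' holds; chemical-storage review 319 days ago vs limit 270 → not met
5. licensed cosmetologists 2 < 5 → not met
6. chairs per licensed practitioner 6 > 4 → not met
7. professional liability coverage $145,000 < $175,000 → not met
8. condition 'offers tanning services' holds; autoclave spore test 220 days ago vs limit 180 → not met
9. estheticians with active license 1 < 4 → not met
10. client consent form absent → not met
11. ventilation assessment 39 days ago vs limit 30 → not met
12. continuing-education completion 24 days ago vs limit 30 → met
Not met: 2, 4, 5, 6, 7, 8, 9, 10, 11

2, 4, 5, 6, 7, 8, 9, 10, 11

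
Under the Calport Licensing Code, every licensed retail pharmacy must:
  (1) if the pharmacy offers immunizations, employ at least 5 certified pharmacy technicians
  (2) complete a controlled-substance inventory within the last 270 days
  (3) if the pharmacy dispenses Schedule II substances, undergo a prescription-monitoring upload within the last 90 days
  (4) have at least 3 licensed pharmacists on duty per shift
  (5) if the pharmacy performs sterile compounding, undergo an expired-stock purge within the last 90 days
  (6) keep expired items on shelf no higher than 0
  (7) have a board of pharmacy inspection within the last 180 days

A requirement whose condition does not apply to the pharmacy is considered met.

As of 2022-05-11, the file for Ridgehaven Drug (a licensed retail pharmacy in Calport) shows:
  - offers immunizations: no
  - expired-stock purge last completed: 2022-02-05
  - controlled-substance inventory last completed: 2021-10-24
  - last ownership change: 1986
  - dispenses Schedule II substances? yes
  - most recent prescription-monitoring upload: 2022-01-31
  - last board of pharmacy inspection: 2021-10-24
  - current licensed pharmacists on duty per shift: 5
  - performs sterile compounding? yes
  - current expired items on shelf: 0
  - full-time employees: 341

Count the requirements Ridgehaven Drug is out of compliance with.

1. condition 'offers immunizations' does not hold → requirement n/a → met
2. controlled-substance inventory 199 days ago vs limit 270 → met
3. condition 'dispenses Schedule II substances' holds; prescription-monitoring upload 100 days ago vs limit 90 → not met
4. licensed pharmacists on duty per shift 5 ≥ 3 → met
5. condition 'performs sterile compounding' holds; expired-stock purge 95 days ago vs limit 90 → not met
6. expired items on shelf 0 ≤ 0 → met
7. board of pharmacy inspection 199 days ago vs limit 180 → not met
Not met: 3 of 7

3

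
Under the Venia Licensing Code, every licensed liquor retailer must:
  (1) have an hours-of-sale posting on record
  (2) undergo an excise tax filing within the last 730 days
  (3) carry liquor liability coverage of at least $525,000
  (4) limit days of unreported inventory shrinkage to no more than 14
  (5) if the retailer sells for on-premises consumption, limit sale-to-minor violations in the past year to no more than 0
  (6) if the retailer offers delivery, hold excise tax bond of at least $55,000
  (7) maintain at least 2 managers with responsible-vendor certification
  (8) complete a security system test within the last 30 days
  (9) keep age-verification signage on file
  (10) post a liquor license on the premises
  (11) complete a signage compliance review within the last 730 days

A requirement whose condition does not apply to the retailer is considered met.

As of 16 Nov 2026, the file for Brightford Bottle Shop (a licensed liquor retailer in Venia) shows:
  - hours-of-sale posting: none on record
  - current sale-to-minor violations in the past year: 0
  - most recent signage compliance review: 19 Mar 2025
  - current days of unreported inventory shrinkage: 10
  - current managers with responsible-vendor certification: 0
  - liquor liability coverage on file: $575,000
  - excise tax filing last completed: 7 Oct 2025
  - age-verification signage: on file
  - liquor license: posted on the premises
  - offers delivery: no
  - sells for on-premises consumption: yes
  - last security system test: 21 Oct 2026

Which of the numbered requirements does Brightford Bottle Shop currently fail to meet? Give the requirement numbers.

1. hours-of-sale posting absent → not met
2. excise tax filing 405 days ago vs limit 730 → met
3. liquor liability coverage $575,000 ≥ $525,000 → met
4. days of unreported inventory shrinkage 10 ≤ 14 → met
5. condition 'sells for on-premises consumption' holds; sale-to-minor violations in the past year 0 ≤ 0 → met
6. condition 'offers delivery' does not hold → requirement n/a → met
7. managers with responsible-vendor certification 0 < 2 → not met
8. security system test 26 days ago vs limit 30 → met
9. age-verification signage present → met
10. liquor license present → met
11. signage compliance review 607 days ago vs limit 730 → met
Not met: 1, 7

1, 7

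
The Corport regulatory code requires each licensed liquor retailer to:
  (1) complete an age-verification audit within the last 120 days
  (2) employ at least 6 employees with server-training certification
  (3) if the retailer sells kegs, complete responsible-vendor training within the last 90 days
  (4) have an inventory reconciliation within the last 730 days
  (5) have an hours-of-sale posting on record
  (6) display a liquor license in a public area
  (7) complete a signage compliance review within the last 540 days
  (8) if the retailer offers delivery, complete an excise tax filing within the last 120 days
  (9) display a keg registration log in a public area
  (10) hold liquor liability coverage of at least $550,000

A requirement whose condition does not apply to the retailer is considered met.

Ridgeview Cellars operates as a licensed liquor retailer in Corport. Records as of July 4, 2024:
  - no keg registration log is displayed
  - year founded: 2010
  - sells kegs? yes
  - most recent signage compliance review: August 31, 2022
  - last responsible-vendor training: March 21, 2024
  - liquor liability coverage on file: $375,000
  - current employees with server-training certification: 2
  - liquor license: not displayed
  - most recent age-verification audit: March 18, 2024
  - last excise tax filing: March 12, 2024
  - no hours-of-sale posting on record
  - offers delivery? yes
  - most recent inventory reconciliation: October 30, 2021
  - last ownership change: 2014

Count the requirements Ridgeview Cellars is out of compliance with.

1. age-verification audit 108 days ago vs limit 120 → met
2. employees with server-training certification 2 < 6 → not met
3. condition 'sells kegs' holds; responsible-vendor training 105 days ago vs limit 90 → not met
4. inventory reconciliation 978 days ago vs limit 730 → not met
5. hours-of-sale posting absent → not met
6. liquor license absent → not met
7. signage compliance review 673 days ago vs limit 540 → not met
8. condition 'offers delivery' holds; excise tax filing 114 days ago vs limit 120 → met
9. keg registration log absent → not met
10. liquor liability coverage $375,000 < $550,000 → not met
Not met: 8 of 10

8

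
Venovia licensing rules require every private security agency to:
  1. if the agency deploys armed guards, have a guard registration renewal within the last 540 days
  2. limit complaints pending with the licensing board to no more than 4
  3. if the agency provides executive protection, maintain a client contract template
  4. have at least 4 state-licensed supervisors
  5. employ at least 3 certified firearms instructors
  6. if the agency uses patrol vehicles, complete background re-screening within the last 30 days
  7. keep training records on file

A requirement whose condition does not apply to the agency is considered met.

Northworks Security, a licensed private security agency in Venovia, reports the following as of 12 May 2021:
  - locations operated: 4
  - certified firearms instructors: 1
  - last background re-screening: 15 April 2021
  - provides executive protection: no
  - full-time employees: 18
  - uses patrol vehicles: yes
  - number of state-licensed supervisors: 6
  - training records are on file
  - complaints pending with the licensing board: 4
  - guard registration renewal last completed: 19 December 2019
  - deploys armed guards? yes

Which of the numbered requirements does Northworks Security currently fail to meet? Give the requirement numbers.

1. condition 'deploys armed guards' holds; guard registration renewal 510 days ago vs limit 540 → met
2. complaints pending with the licensing board 4 ≤ 4 → met
3. condition 'provides executive protection' does not hold → requirement n/a → met
4. state-licensed supervisors 6 ≥ 4 → met
5. certified firearms instructors 1 < 3 → not met
6. condition 'uses patrol vehicles' holds; background re-screening 27 days ago vs limit 30 → met
7. training records present → met
Not met: 5

5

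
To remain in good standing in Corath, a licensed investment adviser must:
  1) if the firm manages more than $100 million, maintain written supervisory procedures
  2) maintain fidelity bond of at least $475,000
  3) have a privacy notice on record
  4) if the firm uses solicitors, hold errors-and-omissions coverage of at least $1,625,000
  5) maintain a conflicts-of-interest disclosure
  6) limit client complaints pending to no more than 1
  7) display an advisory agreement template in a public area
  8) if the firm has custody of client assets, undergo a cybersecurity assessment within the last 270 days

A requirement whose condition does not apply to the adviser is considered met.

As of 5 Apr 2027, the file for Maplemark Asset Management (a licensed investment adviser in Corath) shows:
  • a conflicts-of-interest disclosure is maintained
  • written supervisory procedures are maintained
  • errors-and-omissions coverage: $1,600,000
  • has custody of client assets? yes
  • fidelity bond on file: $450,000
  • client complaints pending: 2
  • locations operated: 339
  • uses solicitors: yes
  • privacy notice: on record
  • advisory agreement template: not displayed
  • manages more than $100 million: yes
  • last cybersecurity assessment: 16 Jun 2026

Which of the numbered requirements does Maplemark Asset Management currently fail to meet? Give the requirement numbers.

2, 4, 6, 7, 8

1. condition 'manages more than $100 million' holds; written supervisory procedures present → met
2. fidelity bond $450,000 < $475,000 → not met
3. privacy notice present → met
4. condition 'uses solicitors' holds; errors-and-omissions coverage $1,600,000 < $1,625,000 → not met
5. conflicts-of-interest disclosure present → met
6. client complaints pending 2 > 1 → not met
7. advisory agreement template absent → not met
8. condition 'has custody of client assets' holds; cybersecurity assessment 293 days ago vs limit 270 → not met
Not met: 2, 4, 6, 7, 8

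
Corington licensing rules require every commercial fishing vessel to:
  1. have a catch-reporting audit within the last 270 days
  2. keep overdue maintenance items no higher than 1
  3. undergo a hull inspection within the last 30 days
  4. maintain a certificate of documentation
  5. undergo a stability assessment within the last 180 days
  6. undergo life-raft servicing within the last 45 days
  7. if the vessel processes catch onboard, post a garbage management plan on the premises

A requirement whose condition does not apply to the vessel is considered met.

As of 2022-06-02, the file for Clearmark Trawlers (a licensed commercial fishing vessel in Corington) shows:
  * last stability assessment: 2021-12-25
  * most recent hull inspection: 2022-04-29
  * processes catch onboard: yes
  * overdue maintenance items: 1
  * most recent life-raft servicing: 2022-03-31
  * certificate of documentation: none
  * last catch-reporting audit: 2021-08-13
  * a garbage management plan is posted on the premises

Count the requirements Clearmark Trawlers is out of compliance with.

4

1. catch-reporting audit 293 days ago vs limit 270 → not met
2. overdue maintenance items 1 ≤ 1 → met
3. hull inspection 34 days ago vs limit 30 → not met
4. certificate of documentation absent → not met
5. stability assessment 159 days ago vs limit 180 → met
6. life-raft servicing 63 days ago vs limit 45 → not met
7. condition 'processes catch onboard' holds; garbage management plan present → met
Not met: 4 of 7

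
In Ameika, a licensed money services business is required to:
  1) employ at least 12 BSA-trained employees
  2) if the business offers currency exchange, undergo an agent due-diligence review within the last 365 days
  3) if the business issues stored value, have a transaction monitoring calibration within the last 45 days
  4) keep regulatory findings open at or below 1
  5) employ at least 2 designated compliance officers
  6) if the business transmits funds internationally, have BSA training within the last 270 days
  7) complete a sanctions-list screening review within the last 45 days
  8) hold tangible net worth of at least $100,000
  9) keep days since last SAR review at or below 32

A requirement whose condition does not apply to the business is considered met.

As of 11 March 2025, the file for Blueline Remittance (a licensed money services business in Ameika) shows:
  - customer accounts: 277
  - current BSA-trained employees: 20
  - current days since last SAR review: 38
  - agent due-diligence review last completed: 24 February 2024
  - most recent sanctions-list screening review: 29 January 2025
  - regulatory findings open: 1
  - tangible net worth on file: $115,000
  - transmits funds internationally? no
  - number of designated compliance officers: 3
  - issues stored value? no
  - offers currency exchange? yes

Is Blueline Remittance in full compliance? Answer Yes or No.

1. BSA-trained employees 20 ≥ 12 → met
2. condition 'offers currency exchange' holds; agent due-diligence review 381 days ago vs limit 365 → not met
3. condition 'issues stored value' does not hold → requirement n/a → met
4. regulatory findings open 1 ≤ 1 → met
5. designated compliance officers 3 ≥ 2 → met
6. condition 'transmits funds internationally' does not hold → requirement n/a → met
7. sanctions-list screening review 41 days ago vs limit 45 → met
8. tangible net worth $115,000 ≥ $100,000 → met
9. days since last SAR review 38 > 32 → not met
Not met: 2, 9

No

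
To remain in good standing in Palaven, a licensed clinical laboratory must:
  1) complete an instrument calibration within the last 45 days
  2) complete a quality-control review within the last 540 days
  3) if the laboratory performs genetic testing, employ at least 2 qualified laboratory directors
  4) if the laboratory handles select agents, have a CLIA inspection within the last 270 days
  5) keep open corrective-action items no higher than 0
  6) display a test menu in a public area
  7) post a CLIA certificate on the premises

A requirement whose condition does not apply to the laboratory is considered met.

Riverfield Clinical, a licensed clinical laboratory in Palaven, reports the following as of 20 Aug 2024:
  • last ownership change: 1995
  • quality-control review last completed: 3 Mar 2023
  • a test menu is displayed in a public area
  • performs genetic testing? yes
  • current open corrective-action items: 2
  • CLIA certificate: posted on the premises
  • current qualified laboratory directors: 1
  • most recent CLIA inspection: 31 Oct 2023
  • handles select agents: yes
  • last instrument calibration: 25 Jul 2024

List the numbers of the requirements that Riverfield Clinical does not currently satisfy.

1. instrument calibration 26 days ago vs limit 45 → met
2. quality-control review 536 days ago vs limit 540 → met
3. condition 'performs genetic testing' holds; qualified laboratory directors 1 < 2 → not met
4. condition 'handles select agents' holds; CLIA inspection 294 days ago vs limit 270 → not met
5. open corrective-action items 2 > 0 → not met
6. test menu present → met
7. CLIA certificate present → met
Not met: 3, 4, 5

3, 4, 5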